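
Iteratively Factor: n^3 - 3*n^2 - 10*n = (n - 5)*(n^2 + 2*n) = n*(n - 5)*(n + 2)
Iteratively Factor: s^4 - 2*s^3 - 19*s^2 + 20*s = (s)*(s^3 - 2*s^2 - 19*s + 20) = s*(s - 1)*(s^2 - s - 20) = s*(s - 1)*(s + 4)*(s - 5)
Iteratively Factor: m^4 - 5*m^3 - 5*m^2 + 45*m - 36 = (m - 4)*(m^3 - m^2 - 9*m + 9) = (m - 4)*(m - 1)*(m^2 - 9) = (m - 4)*(m - 3)*(m - 1)*(m + 3)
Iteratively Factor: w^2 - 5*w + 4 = (w - 1)*(w - 4)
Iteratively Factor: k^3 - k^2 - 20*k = (k + 4)*(k^2 - 5*k) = (k - 5)*(k + 4)*(k)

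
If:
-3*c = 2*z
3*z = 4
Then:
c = -8/9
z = 4/3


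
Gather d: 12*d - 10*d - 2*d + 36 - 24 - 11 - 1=0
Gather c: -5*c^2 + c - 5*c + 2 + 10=-5*c^2 - 4*c + 12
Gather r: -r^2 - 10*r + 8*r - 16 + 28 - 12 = -r^2 - 2*r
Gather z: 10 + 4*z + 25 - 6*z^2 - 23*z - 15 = -6*z^2 - 19*z + 20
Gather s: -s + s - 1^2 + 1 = 0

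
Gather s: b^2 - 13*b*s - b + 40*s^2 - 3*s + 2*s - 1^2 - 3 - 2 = b^2 - b + 40*s^2 + s*(-13*b - 1) - 6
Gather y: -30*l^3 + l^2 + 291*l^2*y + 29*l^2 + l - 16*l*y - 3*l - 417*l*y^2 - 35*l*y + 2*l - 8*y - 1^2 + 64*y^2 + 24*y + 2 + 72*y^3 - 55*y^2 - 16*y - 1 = -30*l^3 + 30*l^2 + 72*y^3 + y^2*(9 - 417*l) + y*(291*l^2 - 51*l)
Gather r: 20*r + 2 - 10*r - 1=10*r + 1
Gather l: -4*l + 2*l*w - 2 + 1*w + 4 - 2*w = l*(2*w - 4) - w + 2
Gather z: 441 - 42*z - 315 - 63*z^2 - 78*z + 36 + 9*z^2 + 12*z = -54*z^2 - 108*z + 162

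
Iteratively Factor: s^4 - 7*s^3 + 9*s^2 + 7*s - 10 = (s - 2)*(s^3 - 5*s^2 - s + 5) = (s - 5)*(s - 2)*(s^2 - 1) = (s - 5)*(s - 2)*(s - 1)*(s + 1)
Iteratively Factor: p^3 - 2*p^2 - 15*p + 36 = (p - 3)*(p^2 + p - 12) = (p - 3)^2*(p + 4)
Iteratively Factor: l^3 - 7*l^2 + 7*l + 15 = (l - 3)*(l^2 - 4*l - 5) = (l - 5)*(l - 3)*(l + 1)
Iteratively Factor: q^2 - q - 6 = (q - 3)*(q + 2)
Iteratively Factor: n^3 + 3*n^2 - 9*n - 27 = (n + 3)*(n^2 - 9) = (n - 3)*(n + 3)*(n + 3)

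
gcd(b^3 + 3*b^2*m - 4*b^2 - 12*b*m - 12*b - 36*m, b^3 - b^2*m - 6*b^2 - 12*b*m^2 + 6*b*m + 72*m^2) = b^2 + 3*b*m - 6*b - 18*m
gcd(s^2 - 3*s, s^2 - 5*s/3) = s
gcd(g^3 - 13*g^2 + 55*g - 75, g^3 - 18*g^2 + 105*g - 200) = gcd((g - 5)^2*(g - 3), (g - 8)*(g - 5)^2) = g^2 - 10*g + 25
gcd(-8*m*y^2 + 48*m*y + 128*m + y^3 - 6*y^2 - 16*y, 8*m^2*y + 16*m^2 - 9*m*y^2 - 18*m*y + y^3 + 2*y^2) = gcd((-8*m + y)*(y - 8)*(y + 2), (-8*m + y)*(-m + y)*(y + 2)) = -8*m*y - 16*m + y^2 + 2*y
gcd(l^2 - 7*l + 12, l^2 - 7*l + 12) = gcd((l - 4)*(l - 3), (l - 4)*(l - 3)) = l^2 - 7*l + 12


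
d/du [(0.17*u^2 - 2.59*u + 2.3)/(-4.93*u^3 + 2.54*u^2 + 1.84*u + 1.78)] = (0.8381*u^4 - 25.5374*u^3 + 40.9084*u^2 - 11.0788*u - 8.8422)/(24.3049*u^6 - 25.0444*u^5 - 11.6908*u^4 - 8.2036*u^3 + 12.428*u^2 + 6.5504*u + 3.1684)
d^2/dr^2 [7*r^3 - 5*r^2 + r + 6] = 42*r - 10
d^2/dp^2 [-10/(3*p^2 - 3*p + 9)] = 20*(p^2 - p - (2*p - 1)^2 + 3)/(3*(p^2 - p + 3)^3)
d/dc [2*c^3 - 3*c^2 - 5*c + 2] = 6*c^2 - 6*c - 5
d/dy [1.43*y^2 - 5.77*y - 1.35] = 2.86*y - 5.77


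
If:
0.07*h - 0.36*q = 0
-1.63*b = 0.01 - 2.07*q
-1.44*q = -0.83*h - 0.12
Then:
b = -0.06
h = -0.22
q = -0.04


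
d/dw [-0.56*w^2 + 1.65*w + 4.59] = 1.65 - 1.12*w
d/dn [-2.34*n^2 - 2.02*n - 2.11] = -4.68*n - 2.02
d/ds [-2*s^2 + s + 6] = 1 - 4*s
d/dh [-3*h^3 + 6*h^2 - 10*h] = -9*h^2 + 12*h - 10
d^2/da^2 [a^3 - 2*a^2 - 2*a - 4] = 6*a - 4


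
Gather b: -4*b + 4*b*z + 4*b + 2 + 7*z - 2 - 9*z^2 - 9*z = 4*b*z - 9*z^2 - 2*z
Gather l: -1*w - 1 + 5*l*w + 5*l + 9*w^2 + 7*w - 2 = l*(5*w + 5) + 9*w^2 + 6*w - 3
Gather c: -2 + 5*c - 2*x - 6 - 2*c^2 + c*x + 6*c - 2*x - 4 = -2*c^2 + c*(x + 11) - 4*x - 12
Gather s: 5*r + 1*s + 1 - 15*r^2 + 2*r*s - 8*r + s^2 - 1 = -15*r^2 - 3*r + s^2 + s*(2*r + 1)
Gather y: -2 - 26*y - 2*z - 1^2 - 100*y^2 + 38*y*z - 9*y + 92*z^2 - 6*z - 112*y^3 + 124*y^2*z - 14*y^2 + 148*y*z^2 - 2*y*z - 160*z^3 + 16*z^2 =-112*y^3 + y^2*(124*z - 114) + y*(148*z^2 + 36*z - 35) - 160*z^3 + 108*z^2 - 8*z - 3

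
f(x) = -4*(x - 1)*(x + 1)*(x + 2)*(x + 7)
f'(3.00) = -1680.00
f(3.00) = -1600.00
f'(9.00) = -21312.00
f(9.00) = -56320.00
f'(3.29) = -2044.94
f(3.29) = -2139.06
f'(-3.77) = -249.59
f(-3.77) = 302.16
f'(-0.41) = 61.59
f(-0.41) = 34.87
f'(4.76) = -4631.66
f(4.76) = -6886.91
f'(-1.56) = -3.85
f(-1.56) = -13.73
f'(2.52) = -1167.97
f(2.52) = -920.92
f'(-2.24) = -93.11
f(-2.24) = 18.36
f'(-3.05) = -197.51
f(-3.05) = 137.74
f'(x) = -4*(x - 1)*(x + 1)*(x + 2) - 4*(x - 1)*(x + 1)*(x + 7) - 4*(x - 1)*(x + 2)*(x + 7) - 4*(x + 1)*(x + 2)*(x + 7) = -16*x^3 - 108*x^2 - 104*x + 36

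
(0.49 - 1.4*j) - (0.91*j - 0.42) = 0.91 - 2.31*j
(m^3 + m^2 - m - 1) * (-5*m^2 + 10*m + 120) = -5*m^5 + 5*m^4 + 135*m^3 + 115*m^2 - 130*m - 120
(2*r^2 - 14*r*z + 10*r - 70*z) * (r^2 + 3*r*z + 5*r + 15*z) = 2*r^4 - 8*r^3*z + 20*r^3 - 42*r^2*z^2 - 80*r^2*z + 50*r^2 - 420*r*z^2 - 200*r*z - 1050*z^2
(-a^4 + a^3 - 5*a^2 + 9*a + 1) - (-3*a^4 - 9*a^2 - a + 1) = 2*a^4 + a^3 + 4*a^2 + 10*a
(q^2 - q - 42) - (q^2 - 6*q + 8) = 5*q - 50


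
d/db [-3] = 0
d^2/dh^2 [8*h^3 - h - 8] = 48*h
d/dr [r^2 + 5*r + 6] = 2*r + 5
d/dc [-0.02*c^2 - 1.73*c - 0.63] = -0.04*c - 1.73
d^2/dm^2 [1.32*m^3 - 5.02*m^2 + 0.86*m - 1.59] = 7.92*m - 10.04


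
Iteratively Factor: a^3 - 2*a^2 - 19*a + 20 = (a + 4)*(a^2 - 6*a + 5) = (a - 5)*(a + 4)*(a - 1)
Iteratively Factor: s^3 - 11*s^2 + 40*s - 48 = (s - 3)*(s^2 - 8*s + 16) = (s - 4)*(s - 3)*(s - 4)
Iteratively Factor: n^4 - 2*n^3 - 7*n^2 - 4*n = (n - 4)*(n^3 + 2*n^2 + n) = (n - 4)*(n + 1)*(n^2 + n) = (n - 4)*(n + 1)^2*(n)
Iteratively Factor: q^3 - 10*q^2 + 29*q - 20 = (q - 5)*(q^2 - 5*q + 4) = (q - 5)*(q - 1)*(q - 4)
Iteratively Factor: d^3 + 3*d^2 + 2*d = (d + 2)*(d^2 + d) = (d + 1)*(d + 2)*(d)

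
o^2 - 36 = (o - 6)*(o + 6)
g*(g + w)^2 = g^3 + 2*g^2*w + g*w^2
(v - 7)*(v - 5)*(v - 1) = v^3 - 13*v^2 + 47*v - 35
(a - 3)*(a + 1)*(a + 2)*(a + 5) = a^4 + 5*a^3 - 7*a^2 - 41*a - 30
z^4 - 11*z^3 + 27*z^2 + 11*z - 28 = (z - 7)*(z - 4)*(z - 1)*(z + 1)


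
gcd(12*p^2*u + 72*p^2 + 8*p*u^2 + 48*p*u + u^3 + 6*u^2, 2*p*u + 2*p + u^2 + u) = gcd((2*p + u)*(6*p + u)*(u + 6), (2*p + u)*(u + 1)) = 2*p + u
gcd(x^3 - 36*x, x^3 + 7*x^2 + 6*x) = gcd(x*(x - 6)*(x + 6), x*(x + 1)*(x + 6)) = x^2 + 6*x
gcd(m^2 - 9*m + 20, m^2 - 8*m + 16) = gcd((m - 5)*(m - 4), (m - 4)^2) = m - 4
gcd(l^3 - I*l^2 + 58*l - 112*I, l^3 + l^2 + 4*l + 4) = l - 2*I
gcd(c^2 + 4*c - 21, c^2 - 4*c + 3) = c - 3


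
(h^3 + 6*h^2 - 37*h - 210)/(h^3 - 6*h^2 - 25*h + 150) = (h + 7)/(h - 5)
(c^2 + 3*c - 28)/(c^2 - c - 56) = (c - 4)/(c - 8)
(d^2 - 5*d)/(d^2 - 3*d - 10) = d/(d + 2)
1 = 1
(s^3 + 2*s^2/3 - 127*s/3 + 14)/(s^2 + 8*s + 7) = (s^2 - 19*s/3 + 2)/(s + 1)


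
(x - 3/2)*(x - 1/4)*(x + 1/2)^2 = x^4 - 3*x^3/4 - 9*x^2/8 - x/16 + 3/32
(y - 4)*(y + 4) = y^2 - 16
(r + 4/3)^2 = r^2 + 8*r/3 + 16/9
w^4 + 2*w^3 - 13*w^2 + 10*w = w*(w - 2)*(w - 1)*(w + 5)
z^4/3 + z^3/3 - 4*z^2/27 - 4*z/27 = z*(z/3 + 1/3)*(z - 2/3)*(z + 2/3)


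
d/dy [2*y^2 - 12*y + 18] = 4*y - 12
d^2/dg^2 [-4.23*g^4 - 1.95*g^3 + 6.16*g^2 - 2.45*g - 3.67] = -50.76*g^2 - 11.7*g + 12.32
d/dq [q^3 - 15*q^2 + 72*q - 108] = 3*q^2 - 30*q + 72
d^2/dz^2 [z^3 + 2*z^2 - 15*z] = 6*z + 4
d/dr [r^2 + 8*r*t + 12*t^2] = 2*r + 8*t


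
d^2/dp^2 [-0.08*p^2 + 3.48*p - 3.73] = -0.160000000000000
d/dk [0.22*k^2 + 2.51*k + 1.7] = 0.44*k + 2.51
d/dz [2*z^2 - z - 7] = 4*z - 1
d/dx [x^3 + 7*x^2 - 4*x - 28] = 3*x^2 + 14*x - 4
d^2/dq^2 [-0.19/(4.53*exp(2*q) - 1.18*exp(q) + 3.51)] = ((3.4428*exp(q) - 0.2242)*(4.53*exp(2*q) - 1.18*exp(q) + 3.51) - 0.19*(9.06*exp(q) - 1.18)*(18.12*exp(q) - 2.36)*exp(q))*exp(q)/(4.53*exp(2*q) - 1.18*exp(q) + 3.51)^3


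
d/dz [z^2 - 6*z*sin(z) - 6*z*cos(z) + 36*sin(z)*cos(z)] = -6*sqrt(2)*z*cos(z + pi/4) + 2*z - 6*sqrt(2)*sin(z + pi/4) + 36*cos(2*z)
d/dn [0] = 0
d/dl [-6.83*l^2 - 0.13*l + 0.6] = -13.66*l - 0.13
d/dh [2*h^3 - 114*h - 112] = 6*h^2 - 114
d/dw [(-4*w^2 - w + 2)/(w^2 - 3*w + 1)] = (13*w^2 - 12*w + 5)/(w^4 - 6*w^3 + 11*w^2 - 6*w + 1)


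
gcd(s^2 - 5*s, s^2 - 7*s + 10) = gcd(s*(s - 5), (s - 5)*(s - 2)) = s - 5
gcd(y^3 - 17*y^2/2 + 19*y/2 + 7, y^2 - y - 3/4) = y + 1/2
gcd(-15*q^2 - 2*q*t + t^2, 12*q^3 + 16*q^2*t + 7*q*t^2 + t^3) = 3*q + t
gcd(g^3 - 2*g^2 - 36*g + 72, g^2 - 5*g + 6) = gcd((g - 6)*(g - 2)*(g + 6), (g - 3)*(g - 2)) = g - 2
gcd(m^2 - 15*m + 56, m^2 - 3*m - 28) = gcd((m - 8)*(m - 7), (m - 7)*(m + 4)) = m - 7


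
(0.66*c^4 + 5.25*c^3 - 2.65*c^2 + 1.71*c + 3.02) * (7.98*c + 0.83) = 5.2668*c^5 + 42.4428*c^4 - 16.7895*c^3 + 11.4463*c^2 + 25.5189*c + 2.5066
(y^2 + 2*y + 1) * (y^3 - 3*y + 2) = y^5 + 2*y^4 - 2*y^3 - 4*y^2 + y + 2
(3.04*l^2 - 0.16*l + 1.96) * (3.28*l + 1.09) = 9.9712*l^3 + 2.7888*l^2 + 6.2544*l + 2.1364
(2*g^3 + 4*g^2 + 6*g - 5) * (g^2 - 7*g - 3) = 2*g^5 - 10*g^4 - 28*g^3 - 59*g^2 + 17*g + 15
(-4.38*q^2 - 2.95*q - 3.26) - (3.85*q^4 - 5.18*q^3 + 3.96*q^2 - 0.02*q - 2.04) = -3.85*q^4 + 5.18*q^3 - 8.34*q^2 - 2.93*q - 1.22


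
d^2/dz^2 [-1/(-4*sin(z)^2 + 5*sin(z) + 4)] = (64*sin(z)^4 - 60*sin(z)^3 - 7*sin(z)^2 + 100*sin(z) - 82)/(5*sin(z) + 4*cos(z)^2)^3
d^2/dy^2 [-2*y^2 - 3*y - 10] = -4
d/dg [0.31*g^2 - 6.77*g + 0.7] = 0.62*g - 6.77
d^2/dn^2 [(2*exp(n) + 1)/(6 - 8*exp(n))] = (-20*exp(n) - 15)*exp(n)/(64*exp(3*n) - 144*exp(2*n) + 108*exp(n) - 27)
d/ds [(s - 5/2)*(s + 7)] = 2*s + 9/2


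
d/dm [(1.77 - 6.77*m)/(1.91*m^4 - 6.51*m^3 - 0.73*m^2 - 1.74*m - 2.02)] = (38.7921*m^4 - 101.6682*m^3 + 29.626*m^2 + 2.5842*m + 16.7552)/(3.6481*m^8 - 24.8682*m^7 + 39.5915*m^6 + 2.8578*m^5 + 15.4713*m^4 + 28.8408*m^3 + 5.9768*m^2 + 7.0296*m + 4.0804)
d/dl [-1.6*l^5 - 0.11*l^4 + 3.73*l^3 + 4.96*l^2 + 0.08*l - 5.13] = -8.0*l^4 - 0.44*l^3 + 11.19*l^2 + 9.92*l + 0.08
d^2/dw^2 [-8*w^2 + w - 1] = -16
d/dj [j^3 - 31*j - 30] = 3*j^2 - 31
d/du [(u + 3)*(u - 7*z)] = 2*u - 7*z + 3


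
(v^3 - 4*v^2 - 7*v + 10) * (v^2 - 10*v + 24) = v^5 - 14*v^4 + 57*v^3 - 16*v^2 - 268*v + 240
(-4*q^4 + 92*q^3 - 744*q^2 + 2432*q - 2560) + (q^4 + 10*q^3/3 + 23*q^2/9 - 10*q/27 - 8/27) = -3*q^4 + 286*q^3/3 - 6673*q^2/9 + 65654*q/27 - 69128/27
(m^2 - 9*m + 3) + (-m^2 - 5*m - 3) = -14*m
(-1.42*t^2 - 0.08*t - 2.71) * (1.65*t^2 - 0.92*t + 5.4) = -2.343*t^4 + 1.1744*t^3 - 12.0659*t^2 + 2.0612*t - 14.634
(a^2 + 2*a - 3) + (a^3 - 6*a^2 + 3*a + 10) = a^3 - 5*a^2 + 5*a + 7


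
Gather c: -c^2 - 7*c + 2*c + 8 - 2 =-c^2 - 5*c + 6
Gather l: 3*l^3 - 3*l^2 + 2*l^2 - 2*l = 3*l^3 - l^2 - 2*l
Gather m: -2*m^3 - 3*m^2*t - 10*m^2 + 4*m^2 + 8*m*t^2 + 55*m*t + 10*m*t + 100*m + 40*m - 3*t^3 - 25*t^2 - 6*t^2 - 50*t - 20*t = -2*m^3 + m^2*(-3*t - 6) + m*(8*t^2 + 65*t + 140) - 3*t^3 - 31*t^2 - 70*t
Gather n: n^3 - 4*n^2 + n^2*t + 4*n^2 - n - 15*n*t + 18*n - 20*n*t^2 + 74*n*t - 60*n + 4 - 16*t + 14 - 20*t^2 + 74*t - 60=n^3 + n^2*t + n*(-20*t^2 + 59*t - 43) - 20*t^2 + 58*t - 42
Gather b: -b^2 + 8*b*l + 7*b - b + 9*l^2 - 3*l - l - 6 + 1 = -b^2 + b*(8*l + 6) + 9*l^2 - 4*l - 5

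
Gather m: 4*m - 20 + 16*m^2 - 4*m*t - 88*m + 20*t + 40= 16*m^2 + m*(-4*t - 84) + 20*t + 20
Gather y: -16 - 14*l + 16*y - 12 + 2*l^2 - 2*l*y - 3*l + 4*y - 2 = 2*l^2 - 17*l + y*(20 - 2*l) - 30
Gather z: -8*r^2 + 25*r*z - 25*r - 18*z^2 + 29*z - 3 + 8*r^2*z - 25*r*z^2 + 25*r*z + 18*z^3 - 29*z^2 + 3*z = -8*r^2 - 25*r + 18*z^3 + z^2*(-25*r - 47) + z*(8*r^2 + 50*r + 32) - 3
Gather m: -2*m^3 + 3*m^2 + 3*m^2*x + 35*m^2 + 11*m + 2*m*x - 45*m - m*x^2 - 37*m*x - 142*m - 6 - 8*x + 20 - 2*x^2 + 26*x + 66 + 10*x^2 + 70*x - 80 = -2*m^3 + m^2*(3*x + 38) + m*(-x^2 - 35*x - 176) + 8*x^2 + 88*x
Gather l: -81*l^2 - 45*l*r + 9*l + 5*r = -81*l^2 + l*(9 - 45*r) + 5*r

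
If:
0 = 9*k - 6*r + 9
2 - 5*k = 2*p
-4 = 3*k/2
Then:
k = -8/3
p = 23/3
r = -5/2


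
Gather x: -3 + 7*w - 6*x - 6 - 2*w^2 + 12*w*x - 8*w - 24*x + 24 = -2*w^2 - w + x*(12*w - 30) + 15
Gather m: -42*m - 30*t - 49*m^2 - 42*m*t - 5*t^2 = -49*m^2 + m*(-42*t - 42) - 5*t^2 - 30*t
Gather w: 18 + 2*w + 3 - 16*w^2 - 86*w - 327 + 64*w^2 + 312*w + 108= 48*w^2 + 228*w - 198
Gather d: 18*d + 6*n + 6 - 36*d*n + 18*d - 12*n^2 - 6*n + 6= d*(36 - 36*n) - 12*n^2 + 12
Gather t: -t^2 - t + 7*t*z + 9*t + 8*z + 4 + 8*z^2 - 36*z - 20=-t^2 + t*(7*z + 8) + 8*z^2 - 28*z - 16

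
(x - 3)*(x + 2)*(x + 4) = x^3 + 3*x^2 - 10*x - 24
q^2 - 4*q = q*(q - 4)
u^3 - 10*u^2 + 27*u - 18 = (u - 6)*(u - 3)*(u - 1)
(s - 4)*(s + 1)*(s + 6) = s^3 + 3*s^2 - 22*s - 24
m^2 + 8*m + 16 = (m + 4)^2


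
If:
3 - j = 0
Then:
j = 3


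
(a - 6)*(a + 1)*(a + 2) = a^3 - 3*a^2 - 16*a - 12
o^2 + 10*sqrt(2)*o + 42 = (o + 3*sqrt(2))*(o + 7*sqrt(2))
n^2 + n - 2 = (n - 1)*(n + 2)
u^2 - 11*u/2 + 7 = (u - 7/2)*(u - 2)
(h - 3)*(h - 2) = h^2 - 5*h + 6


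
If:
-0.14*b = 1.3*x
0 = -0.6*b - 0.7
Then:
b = -1.17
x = 0.13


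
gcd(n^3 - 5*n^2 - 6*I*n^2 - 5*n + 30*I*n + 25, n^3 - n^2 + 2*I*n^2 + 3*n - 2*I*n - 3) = n - I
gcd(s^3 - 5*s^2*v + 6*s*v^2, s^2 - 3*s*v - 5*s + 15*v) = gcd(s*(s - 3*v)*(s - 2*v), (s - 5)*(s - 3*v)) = s - 3*v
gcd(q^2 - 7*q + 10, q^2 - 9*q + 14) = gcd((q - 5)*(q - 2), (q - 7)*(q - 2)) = q - 2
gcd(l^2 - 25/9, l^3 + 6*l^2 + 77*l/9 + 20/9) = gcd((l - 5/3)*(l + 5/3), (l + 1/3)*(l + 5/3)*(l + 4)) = l + 5/3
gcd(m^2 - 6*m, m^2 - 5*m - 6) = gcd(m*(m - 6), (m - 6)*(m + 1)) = m - 6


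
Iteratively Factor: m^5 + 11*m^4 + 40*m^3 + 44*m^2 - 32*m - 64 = (m + 2)*(m^4 + 9*m^3 + 22*m^2 - 32) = (m + 2)*(m + 4)*(m^3 + 5*m^2 + 2*m - 8) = (m - 1)*(m + 2)*(m + 4)*(m^2 + 6*m + 8) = (m - 1)*(m + 2)^2*(m + 4)*(m + 4)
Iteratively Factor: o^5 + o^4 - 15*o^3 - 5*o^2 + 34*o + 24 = (o - 3)*(o^4 + 4*o^3 - 3*o^2 - 14*o - 8) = (o - 3)*(o + 4)*(o^3 - 3*o - 2) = (o - 3)*(o + 1)*(o + 4)*(o^2 - o - 2) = (o - 3)*(o + 1)^2*(o + 4)*(o - 2)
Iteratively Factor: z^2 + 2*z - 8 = (z + 4)*(z - 2)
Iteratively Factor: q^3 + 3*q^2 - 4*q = (q + 4)*(q^2 - q) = (q - 1)*(q + 4)*(q)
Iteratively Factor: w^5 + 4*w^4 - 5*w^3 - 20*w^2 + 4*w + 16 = (w + 4)*(w^4 - 5*w^2 + 4) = (w - 2)*(w + 4)*(w^3 + 2*w^2 - w - 2) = (w - 2)*(w + 2)*(w + 4)*(w^2 - 1) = (w - 2)*(w + 1)*(w + 2)*(w + 4)*(w - 1)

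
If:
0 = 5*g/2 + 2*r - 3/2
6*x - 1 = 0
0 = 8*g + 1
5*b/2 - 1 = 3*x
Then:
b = 3/5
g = -1/8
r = 29/32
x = 1/6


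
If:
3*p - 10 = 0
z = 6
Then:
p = 10/3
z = 6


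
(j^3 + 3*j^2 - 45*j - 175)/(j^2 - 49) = (j^2 + 10*j + 25)/(j + 7)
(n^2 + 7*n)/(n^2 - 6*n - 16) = n*(n + 7)/(n^2 - 6*n - 16)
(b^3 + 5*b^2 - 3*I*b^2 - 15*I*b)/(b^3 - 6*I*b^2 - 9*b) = (b + 5)/(b - 3*I)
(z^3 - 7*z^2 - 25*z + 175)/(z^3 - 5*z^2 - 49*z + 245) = (z + 5)/(z + 7)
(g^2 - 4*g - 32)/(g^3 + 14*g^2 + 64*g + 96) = (g - 8)/(g^2 + 10*g + 24)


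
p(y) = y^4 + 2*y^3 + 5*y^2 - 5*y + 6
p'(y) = 4*y^3 + 6*y^2 + 10*y - 5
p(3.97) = 438.50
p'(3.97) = 379.55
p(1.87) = 39.44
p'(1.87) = 60.84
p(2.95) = 161.84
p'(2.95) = 179.40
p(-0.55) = 10.02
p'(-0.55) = -9.35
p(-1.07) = 15.94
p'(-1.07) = -13.73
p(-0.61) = 10.59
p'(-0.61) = -9.78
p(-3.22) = 114.67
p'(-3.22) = -108.53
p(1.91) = 41.93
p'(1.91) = 63.86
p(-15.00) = 45081.00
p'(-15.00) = -12305.00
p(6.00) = 1884.00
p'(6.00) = 1135.00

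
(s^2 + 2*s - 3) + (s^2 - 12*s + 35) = 2*s^2 - 10*s + 32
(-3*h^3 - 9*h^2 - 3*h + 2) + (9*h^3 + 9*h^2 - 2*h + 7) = 6*h^3 - 5*h + 9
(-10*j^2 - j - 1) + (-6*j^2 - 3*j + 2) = -16*j^2 - 4*j + 1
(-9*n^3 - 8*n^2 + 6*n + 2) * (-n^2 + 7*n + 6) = 9*n^5 - 55*n^4 - 116*n^3 - 8*n^2 + 50*n + 12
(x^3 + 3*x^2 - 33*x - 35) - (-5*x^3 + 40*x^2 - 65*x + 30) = 6*x^3 - 37*x^2 + 32*x - 65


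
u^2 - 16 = (u - 4)*(u + 4)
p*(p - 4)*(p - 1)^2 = p^4 - 6*p^3 + 9*p^2 - 4*p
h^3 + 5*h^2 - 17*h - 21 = (h - 3)*(h + 1)*(h + 7)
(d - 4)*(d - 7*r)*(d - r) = d^3 - 8*d^2*r - 4*d^2 + 7*d*r^2 + 32*d*r - 28*r^2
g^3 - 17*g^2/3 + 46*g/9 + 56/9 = (g - 4)*(g - 7/3)*(g + 2/3)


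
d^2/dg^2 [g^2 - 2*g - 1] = 2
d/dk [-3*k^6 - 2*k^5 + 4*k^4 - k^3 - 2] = k^2*(-18*k^3 - 10*k^2 + 16*k - 3)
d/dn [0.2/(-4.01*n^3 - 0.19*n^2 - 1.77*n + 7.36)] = (2.406*n^2 + 0.076*n + 0.354)/(4.01*n^3 + 0.19*n^2 + 1.77*n - 7.36)^2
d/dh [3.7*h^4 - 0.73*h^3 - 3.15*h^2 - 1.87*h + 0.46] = 14.8*h^3 - 2.19*h^2 - 6.3*h - 1.87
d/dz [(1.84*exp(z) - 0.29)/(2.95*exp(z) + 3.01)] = 6.3939*exp(z)/(2.95*exp(z) + 3.01)^2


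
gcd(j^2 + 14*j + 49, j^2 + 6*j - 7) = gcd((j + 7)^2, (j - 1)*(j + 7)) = j + 7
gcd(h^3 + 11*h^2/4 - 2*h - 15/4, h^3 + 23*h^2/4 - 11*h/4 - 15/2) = h^2 - h/4 - 5/4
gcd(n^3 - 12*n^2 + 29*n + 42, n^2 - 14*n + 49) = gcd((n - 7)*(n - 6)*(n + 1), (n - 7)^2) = n - 7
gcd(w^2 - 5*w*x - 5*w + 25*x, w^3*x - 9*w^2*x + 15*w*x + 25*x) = w - 5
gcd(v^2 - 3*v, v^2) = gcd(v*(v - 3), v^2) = v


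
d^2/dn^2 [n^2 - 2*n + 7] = 2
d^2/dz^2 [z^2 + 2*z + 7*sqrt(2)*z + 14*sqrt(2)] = 2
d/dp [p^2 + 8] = 2*p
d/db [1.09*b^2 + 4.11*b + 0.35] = 2.18*b + 4.11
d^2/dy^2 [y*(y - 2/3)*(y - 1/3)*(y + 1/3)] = 12*y^2 - 4*y - 2/9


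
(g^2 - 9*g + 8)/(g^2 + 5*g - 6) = (g - 8)/(g + 6)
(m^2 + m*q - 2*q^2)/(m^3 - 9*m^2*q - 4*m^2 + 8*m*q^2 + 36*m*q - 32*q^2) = (-m - 2*q)/(-m^2 + 8*m*q + 4*m - 32*q)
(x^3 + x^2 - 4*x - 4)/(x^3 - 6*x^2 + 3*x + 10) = (x + 2)/(x - 5)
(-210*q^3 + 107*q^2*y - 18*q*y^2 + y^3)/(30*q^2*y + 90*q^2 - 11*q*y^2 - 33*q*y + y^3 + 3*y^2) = (-7*q + y)/(y + 3)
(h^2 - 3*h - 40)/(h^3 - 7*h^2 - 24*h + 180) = (h - 8)/(h^2 - 12*h + 36)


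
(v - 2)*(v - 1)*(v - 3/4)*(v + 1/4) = v^4 - 7*v^3/2 + 53*v^2/16 - 7*v/16 - 3/8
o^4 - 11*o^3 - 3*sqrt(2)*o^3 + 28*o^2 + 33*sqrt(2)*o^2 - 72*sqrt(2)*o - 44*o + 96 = (o - 8)*(o - 3)*(o - 2*sqrt(2))*(o - sqrt(2))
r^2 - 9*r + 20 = (r - 5)*(r - 4)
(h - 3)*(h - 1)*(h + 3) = h^3 - h^2 - 9*h + 9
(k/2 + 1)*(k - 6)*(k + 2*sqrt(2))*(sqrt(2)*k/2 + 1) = sqrt(2)*k^4/4 - sqrt(2)*k^3 + 3*k^3/2 - 6*k^2 - 2*sqrt(2)*k^2 - 18*k - 4*sqrt(2)*k - 12*sqrt(2)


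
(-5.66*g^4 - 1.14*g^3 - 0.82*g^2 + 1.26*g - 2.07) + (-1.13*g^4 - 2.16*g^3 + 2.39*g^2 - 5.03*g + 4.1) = -6.79*g^4 - 3.3*g^3 + 1.57*g^2 - 3.77*g + 2.03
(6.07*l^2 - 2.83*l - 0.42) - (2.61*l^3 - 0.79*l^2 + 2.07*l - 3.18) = -2.61*l^3 + 6.86*l^2 - 4.9*l + 2.76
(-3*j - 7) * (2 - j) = 3*j^2 + j - 14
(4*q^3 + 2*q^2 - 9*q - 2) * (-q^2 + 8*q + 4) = -4*q^5 + 30*q^4 + 41*q^3 - 62*q^2 - 52*q - 8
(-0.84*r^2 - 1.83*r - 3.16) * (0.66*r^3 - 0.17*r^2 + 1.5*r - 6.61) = -0.5544*r^5 - 1.065*r^4 - 3.0345*r^3 + 3.3446*r^2 + 7.3563*r + 20.8876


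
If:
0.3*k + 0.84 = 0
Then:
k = -2.80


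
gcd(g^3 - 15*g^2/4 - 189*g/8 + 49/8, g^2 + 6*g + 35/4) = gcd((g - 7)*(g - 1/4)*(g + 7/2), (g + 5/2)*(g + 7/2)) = g + 7/2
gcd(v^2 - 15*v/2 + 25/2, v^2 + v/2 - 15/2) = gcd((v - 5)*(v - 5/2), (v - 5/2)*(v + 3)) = v - 5/2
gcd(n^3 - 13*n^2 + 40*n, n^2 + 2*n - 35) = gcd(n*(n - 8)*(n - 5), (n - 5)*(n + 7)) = n - 5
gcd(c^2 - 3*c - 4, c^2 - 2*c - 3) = c + 1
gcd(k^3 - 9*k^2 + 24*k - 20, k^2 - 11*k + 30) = k - 5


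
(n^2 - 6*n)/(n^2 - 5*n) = (n - 6)/(n - 5)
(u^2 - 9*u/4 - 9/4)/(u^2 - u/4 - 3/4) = (u - 3)/(u - 1)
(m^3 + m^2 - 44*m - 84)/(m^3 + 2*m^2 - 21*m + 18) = (m^2 - 5*m - 14)/(m^2 - 4*m + 3)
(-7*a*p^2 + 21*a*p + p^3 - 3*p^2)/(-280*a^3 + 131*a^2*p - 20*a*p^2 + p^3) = p*(p - 3)/(40*a^2 - 13*a*p + p^2)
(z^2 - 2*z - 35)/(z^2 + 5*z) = (z - 7)/z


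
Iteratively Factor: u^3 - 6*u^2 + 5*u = (u)*(u^2 - 6*u + 5) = u*(u - 5)*(u - 1)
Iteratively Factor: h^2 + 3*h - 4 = (h - 1)*(h + 4)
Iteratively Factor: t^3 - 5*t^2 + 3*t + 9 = (t - 3)*(t^2 - 2*t - 3) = (t - 3)^2*(t + 1)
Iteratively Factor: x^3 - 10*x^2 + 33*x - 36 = (x - 3)*(x^2 - 7*x + 12) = (x - 3)^2*(x - 4)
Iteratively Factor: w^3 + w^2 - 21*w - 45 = (w - 5)*(w^2 + 6*w + 9) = (w - 5)*(w + 3)*(w + 3)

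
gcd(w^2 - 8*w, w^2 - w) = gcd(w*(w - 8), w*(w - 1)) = w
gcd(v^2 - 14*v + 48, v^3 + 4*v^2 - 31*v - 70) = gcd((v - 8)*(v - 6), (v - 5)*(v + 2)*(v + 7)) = 1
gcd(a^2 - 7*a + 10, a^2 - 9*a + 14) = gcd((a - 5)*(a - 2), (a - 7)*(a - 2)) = a - 2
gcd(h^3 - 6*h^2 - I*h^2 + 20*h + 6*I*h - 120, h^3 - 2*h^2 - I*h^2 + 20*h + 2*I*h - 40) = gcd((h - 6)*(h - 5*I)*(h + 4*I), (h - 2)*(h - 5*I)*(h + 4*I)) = h^2 - I*h + 20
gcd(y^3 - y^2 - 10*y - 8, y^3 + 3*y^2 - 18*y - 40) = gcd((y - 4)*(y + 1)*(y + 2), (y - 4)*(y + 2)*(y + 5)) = y^2 - 2*y - 8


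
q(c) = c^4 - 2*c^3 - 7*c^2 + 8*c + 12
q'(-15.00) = -14632.00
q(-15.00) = 55692.00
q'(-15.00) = -14632.00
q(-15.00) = 55692.00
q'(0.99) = -7.86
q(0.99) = 12.08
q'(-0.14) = 9.83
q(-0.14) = 10.75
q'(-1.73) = -6.45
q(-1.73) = -3.48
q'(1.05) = -8.68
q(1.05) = 11.58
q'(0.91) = -6.69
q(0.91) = 12.66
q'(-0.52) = 13.10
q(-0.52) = 6.30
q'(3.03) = 21.77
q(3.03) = 0.63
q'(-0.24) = 10.96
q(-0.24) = 9.71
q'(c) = 4*c^3 - 6*c^2 - 14*c + 8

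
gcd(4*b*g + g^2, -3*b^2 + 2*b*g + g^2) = 1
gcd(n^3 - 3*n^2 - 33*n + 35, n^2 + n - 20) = n + 5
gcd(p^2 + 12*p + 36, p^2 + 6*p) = p + 6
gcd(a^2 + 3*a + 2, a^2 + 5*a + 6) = a + 2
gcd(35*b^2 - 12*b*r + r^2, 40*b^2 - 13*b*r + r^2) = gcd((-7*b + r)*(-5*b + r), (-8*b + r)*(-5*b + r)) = -5*b + r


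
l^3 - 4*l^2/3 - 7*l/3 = l*(l - 7/3)*(l + 1)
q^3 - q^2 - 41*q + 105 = (q - 5)*(q - 3)*(q + 7)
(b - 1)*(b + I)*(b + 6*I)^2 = b^4 - b^3 + 13*I*b^3 - 48*b^2 - 13*I*b^2 + 48*b - 36*I*b + 36*I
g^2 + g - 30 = (g - 5)*(g + 6)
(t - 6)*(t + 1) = t^2 - 5*t - 6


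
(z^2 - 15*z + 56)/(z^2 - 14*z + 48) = (z - 7)/(z - 6)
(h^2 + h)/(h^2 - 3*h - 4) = h/(h - 4)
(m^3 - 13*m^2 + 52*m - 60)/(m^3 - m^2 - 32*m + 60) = (m - 6)/(m + 6)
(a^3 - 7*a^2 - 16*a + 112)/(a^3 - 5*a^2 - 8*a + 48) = (a^2 - 3*a - 28)/(a^2 - a - 12)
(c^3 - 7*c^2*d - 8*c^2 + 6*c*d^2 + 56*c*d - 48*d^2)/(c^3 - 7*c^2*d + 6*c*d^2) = (c - 8)/c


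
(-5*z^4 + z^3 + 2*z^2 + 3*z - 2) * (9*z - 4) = -45*z^5 + 29*z^4 + 14*z^3 + 19*z^2 - 30*z + 8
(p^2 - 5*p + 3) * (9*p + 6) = 9*p^3 - 39*p^2 - 3*p + 18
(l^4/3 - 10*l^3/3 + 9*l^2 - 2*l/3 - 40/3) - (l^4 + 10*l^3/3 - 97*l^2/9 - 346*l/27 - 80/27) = -2*l^4/3 - 20*l^3/3 + 178*l^2/9 + 328*l/27 - 280/27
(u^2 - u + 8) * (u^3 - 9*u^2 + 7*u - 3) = u^5 - 10*u^4 + 24*u^3 - 82*u^2 + 59*u - 24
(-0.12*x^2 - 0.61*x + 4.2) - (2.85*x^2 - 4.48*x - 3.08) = -2.97*x^2 + 3.87*x + 7.28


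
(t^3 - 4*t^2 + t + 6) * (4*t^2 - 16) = 4*t^5 - 16*t^4 - 12*t^3 + 88*t^2 - 16*t - 96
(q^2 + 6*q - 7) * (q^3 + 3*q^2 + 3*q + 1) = q^5 + 9*q^4 + 14*q^3 - 2*q^2 - 15*q - 7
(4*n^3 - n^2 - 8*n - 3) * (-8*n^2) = -32*n^5 + 8*n^4 + 64*n^3 + 24*n^2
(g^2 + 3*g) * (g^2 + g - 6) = g^4 + 4*g^3 - 3*g^2 - 18*g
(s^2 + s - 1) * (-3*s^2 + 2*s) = -3*s^4 - s^3 + 5*s^2 - 2*s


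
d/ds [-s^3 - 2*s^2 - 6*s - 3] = -3*s^2 - 4*s - 6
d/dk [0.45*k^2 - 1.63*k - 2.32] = 0.9*k - 1.63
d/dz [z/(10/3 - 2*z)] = 15/(2*(9*z^2 - 30*z + 25))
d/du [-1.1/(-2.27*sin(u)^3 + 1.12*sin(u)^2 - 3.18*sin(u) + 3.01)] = (-7.491*sin(u)^2 + 2.464*sin(u) - 3.498)*cos(u)/(2.27*sin(u)^3 - 1.12*sin(u)^2 + 3.18*sin(u) - 3.01)^2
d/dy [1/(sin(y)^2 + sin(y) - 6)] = -(2*sin(y) + 1)*cos(y)/(sin(y)^2 + sin(y) - 6)^2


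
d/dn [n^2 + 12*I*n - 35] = 2*n + 12*I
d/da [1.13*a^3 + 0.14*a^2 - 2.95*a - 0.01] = 3.39*a^2 + 0.28*a - 2.95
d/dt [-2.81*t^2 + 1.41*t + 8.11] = 1.41 - 5.62*t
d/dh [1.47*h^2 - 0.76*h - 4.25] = 2.94*h - 0.76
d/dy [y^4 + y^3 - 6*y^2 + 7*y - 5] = 4*y^3 + 3*y^2 - 12*y + 7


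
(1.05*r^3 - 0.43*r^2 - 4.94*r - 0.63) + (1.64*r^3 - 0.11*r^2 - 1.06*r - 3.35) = 2.69*r^3 - 0.54*r^2 - 6.0*r - 3.98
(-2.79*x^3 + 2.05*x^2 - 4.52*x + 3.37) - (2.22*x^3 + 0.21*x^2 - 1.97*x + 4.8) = -5.01*x^3 + 1.84*x^2 - 2.55*x - 1.43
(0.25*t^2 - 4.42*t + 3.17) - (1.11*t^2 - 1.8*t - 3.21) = -0.86*t^2 - 2.62*t + 6.38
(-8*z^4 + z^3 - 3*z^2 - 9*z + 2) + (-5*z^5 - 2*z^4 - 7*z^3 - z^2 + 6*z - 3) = -5*z^5 - 10*z^4 - 6*z^3 - 4*z^2 - 3*z - 1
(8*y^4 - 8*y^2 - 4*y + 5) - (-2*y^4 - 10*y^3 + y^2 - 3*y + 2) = 10*y^4 + 10*y^3 - 9*y^2 - y + 3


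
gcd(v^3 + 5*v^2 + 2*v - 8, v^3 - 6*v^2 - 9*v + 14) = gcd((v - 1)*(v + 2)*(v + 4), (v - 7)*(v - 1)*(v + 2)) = v^2 + v - 2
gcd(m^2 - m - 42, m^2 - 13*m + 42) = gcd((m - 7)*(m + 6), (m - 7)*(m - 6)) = m - 7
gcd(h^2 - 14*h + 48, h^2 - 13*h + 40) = h - 8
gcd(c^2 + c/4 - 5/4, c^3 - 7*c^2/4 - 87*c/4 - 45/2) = c + 5/4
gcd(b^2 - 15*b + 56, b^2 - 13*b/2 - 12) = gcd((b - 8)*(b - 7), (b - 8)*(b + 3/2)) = b - 8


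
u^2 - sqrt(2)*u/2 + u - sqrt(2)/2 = (u + 1)*(u - sqrt(2)/2)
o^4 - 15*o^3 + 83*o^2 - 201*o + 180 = (o - 5)*(o - 4)*(o - 3)^2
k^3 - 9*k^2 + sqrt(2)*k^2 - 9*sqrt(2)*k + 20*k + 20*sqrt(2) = (k - 5)*(k - 4)*(k + sqrt(2))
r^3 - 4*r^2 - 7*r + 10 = (r - 5)*(r - 1)*(r + 2)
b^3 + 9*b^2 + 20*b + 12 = (b + 1)*(b + 2)*(b + 6)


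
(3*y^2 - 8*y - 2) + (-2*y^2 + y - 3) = y^2 - 7*y - 5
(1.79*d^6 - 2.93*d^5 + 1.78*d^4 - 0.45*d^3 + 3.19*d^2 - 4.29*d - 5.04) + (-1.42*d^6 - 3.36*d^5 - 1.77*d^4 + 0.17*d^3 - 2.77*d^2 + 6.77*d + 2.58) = 0.37*d^6 - 6.29*d^5 + 0.01*d^4 - 0.28*d^3 + 0.42*d^2 + 2.48*d - 2.46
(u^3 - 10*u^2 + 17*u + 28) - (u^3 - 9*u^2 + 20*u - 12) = -u^2 - 3*u + 40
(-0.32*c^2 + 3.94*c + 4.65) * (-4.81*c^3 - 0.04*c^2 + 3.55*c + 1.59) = 1.5392*c^5 - 18.9386*c^4 - 23.6601*c^3 + 13.2922*c^2 + 22.7721*c + 7.3935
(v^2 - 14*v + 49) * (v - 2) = v^3 - 16*v^2 + 77*v - 98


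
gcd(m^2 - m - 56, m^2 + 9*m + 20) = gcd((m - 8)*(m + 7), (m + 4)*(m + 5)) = 1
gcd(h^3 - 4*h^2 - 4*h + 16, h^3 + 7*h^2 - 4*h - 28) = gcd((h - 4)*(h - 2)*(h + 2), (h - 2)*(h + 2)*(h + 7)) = h^2 - 4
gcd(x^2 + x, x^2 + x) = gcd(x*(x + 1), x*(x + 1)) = x^2 + x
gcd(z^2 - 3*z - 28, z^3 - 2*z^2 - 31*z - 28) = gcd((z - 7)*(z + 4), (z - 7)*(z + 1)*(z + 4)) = z^2 - 3*z - 28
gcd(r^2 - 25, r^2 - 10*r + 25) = r - 5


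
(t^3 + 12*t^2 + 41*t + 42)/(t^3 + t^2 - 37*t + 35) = (t^2 + 5*t + 6)/(t^2 - 6*t + 5)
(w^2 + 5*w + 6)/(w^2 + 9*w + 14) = (w + 3)/(w + 7)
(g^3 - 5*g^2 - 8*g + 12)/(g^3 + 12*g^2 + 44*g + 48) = (g^2 - 7*g + 6)/(g^2 + 10*g + 24)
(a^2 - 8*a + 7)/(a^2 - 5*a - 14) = (a - 1)/(a + 2)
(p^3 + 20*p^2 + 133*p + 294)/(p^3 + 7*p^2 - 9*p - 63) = (p^2 + 13*p + 42)/(p^2 - 9)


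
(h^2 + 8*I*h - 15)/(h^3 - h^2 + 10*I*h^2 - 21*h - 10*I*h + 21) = (h + 5*I)/(h^2 + h*(-1 + 7*I) - 7*I)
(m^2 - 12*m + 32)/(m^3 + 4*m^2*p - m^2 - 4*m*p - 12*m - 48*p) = (m - 8)/(m^2 + 4*m*p + 3*m + 12*p)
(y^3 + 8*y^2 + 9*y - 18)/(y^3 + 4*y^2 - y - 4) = (y^2 + 9*y + 18)/(y^2 + 5*y + 4)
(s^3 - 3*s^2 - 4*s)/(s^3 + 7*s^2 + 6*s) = (s - 4)/(s + 6)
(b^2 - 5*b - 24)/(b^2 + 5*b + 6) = (b - 8)/(b + 2)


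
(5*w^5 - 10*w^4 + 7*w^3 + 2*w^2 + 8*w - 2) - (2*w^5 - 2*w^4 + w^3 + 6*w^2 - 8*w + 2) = 3*w^5 - 8*w^4 + 6*w^3 - 4*w^2 + 16*w - 4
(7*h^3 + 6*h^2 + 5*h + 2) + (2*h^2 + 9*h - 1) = 7*h^3 + 8*h^2 + 14*h + 1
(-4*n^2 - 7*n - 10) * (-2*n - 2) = 8*n^3 + 22*n^2 + 34*n + 20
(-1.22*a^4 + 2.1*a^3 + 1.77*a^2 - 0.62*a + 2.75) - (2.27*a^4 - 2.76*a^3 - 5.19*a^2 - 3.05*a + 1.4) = -3.49*a^4 + 4.86*a^3 + 6.96*a^2 + 2.43*a + 1.35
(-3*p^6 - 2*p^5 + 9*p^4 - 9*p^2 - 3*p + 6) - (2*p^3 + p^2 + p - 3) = -3*p^6 - 2*p^5 + 9*p^4 - 2*p^3 - 10*p^2 - 4*p + 9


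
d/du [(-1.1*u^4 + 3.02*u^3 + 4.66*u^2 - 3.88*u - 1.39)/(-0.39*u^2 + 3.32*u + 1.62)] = (0.858*u^5 - 12.1338*u^4 + 12.9248*u^3 + 28.6352*u^2 + 14.0142*u - 1.6708)/(0.1521*u^4 - 2.5896*u^3 + 9.7588*u^2 + 10.7568*u + 2.6244)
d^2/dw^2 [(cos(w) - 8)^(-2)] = 2*(-8*cos(w) - cos(2*w) + 2)/(cos(w) - 8)^4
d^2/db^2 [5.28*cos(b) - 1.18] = -5.28*cos(b)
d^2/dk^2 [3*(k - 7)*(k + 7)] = 6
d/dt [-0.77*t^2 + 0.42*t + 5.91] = 0.42 - 1.54*t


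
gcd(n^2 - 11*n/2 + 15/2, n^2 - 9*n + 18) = n - 3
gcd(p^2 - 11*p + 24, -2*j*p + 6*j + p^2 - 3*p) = p - 3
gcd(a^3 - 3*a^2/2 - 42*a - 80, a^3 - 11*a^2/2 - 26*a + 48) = a^2 - 4*a - 32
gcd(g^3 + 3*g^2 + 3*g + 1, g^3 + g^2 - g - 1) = g^2 + 2*g + 1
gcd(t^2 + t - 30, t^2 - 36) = t + 6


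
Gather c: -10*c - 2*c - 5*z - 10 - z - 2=-12*c - 6*z - 12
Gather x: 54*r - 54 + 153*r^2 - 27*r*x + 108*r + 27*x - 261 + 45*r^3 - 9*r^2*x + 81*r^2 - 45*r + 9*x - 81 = 45*r^3 + 234*r^2 + 117*r + x*(-9*r^2 - 27*r + 36) - 396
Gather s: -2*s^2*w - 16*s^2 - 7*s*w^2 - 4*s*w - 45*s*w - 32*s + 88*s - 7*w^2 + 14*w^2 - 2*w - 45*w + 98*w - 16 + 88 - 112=s^2*(-2*w - 16) + s*(-7*w^2 - 49*w + 56) + 7*w^2 + 51*w - 40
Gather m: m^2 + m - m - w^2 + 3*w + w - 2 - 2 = m^2 - w^2 + 4*w - 4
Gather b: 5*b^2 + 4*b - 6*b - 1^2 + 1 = 5*b^2 - 2*b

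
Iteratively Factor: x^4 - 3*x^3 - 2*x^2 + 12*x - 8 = (x + 2)*(x^3 - 5*x^2 + 8*x - 4) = (x - 1)*(x + 2)*(x^2 - 4*x + 4) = (x - 2)*(x - 1)*(x + 2)*(x - 2)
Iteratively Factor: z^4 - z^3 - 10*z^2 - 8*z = (z + 1)*(z^3 - 2*z^2 - 8*z) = (z + 1)*(z + 2)*(z^2 - 4*z) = (z - 4)*(z + 1)*(z + 2)*(z)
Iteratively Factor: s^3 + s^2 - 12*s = (s)*(s^2 + s - 12) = s*(s + 4)*(s - 3)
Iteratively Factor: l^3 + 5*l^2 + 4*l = (l + 1)*(l^2 + 4*l) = l*(l + 1)*(l + 4)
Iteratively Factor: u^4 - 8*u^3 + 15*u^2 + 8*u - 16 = (u + 1)*(u^3 - 9*u^2 + 24*u - 16) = (u - 1)*(u + 1)*(u^2 - 8*u + 16) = (u - 4)*(u - 1)*(u + 1)*(u - 4)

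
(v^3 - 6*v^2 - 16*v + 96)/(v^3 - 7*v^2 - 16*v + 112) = (v - 6)/(v - 7)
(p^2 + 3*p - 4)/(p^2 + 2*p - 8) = (p - 1)/(p - 2)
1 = 1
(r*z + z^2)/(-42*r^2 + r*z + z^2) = z*(r + z)/(-42*r^2 + r*z + z^2)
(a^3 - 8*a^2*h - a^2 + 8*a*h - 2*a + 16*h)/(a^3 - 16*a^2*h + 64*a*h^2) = (a^2 - a - 2)/(a*(a - 8*h))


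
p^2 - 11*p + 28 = (p - 7)*(p - 4)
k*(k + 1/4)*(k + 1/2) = k^3 + 3*k^2/4 + k/8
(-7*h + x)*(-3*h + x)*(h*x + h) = 21*h^3*x + 21*h^3 - 10*h^2*x^2 - 10*h^2*x + h*x^3 + h*x^2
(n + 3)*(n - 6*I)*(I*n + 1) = I*n^3 + 7*n^2 + 3*I*n^2 + 21*n - 6*I*n - 18*I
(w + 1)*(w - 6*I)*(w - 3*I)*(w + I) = w^4 + w^3 - 8*I*w^3 - 9*w^2 - 8*I*w^2 - 9*w - 18*I*w - 18*I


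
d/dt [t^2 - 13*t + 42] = 2*t - 13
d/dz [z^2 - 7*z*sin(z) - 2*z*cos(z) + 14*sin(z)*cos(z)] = 2*z*sin(z) - 7*z*cos(z) + 2*z - 7*sin(z) - 2*cos(z) + 14*cos(2*z)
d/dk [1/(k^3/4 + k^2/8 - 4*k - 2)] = 16*(-3*k^2 - k + 16)/(2*k^3 + k^2 - 32*k - 16)^2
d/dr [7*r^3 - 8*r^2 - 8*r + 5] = 21*r^2 - 16*r - 8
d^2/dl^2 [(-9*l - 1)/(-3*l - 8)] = -414/(3*l + 8)^3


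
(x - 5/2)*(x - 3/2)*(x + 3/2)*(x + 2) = x^4 - x^3/2 - 29*x^2/4 + 9*x/8 + 45/4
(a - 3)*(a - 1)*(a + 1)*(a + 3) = a^4 - 10*a^2 + 9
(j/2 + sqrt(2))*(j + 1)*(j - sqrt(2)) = j^3/2 + j^2/2 + sqrt(2)*j^2/2 - 2*j + sqrt(2)*j/2 - 2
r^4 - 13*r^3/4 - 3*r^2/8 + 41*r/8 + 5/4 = (r - 5/2)*(r - 2)*(r + 1/4)*(r + 1)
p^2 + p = p*(p + 1)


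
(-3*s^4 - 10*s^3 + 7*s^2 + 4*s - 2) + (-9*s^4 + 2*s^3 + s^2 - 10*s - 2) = -12*s^4 - 8*s^3 + 8*s^2 - 6*s - 4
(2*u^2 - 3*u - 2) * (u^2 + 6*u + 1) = 2*u^4 + 9*u^3 - 18*u^2 - 15*u - 2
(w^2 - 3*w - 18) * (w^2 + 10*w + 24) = w^4 + 7*w^3 - 24*w^2 - 252*w - 432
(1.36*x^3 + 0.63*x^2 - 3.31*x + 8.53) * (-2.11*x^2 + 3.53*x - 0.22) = -2.8696*x^5 + 3.4715*x^4 + 8.9088*x^3 - 29.8212*x^2 + 30.8391*x - 1.8766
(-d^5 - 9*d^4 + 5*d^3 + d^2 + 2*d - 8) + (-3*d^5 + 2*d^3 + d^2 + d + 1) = -4*d^5 - 9*d^4 + 7*d^3 + 2*d^2 + 3*d - 7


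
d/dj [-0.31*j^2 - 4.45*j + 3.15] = -0.62*j - 4.45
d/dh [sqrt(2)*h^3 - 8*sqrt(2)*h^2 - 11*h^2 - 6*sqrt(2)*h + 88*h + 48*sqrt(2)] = 3*sqrt(2)*h^2 - 16*sqrt(2)*h - 22*h - 6*sqrt(2) + 88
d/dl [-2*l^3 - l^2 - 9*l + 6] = -6*l^2 - 2*l - 9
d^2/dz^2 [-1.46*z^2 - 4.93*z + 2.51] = -2.92000000000000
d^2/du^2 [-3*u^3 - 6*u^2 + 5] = -18*u - 12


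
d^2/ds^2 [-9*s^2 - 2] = -18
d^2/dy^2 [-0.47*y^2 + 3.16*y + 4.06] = -0.940000000000000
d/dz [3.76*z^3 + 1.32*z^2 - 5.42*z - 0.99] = 11.28*z^2 + 2.64*z - 5.42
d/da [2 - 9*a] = -9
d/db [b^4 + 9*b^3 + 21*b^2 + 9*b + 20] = 4*b^3 + 27*b^2 + 42*b + 9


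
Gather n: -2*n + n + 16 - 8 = 8 - n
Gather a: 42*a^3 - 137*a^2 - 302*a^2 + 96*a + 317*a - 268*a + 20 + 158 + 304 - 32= 42*a^3 - 439*a^2 + 145*a + 450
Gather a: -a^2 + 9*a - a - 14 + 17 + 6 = -a^2 + 8*a + 9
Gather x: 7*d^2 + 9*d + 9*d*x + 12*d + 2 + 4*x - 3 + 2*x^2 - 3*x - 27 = 7*d^2 + 21*d + 2*x^2 + x*(9*d + 1) - 28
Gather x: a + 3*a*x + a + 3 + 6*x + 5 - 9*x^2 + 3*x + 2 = 2*a - 9*x^2 + x*(3*a + 9) + 10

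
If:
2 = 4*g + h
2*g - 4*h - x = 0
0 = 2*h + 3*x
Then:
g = 10/23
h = 6/23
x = -4/23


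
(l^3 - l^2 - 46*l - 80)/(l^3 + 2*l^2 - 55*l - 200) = (l + 2)/(l + 5)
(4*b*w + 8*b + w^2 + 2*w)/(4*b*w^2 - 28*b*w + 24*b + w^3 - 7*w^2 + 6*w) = (w + 2)/(w^2 - 7*w + 6)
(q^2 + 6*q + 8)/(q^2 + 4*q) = (q + 2)/q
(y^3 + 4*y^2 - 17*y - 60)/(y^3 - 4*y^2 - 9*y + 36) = (y + 5)/(y - 3)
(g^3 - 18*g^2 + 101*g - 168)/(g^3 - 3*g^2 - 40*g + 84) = (g^2 - 11*g + 24)/(g^2 + 4*g - 12)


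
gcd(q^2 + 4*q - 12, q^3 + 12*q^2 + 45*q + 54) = q + 6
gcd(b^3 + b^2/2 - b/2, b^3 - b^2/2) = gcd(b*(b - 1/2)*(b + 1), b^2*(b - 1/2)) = b^2 - b/2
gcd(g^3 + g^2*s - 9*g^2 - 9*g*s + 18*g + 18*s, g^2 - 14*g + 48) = g - 6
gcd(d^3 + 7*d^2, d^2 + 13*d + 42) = d + 7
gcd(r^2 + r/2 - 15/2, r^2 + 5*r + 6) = r + 3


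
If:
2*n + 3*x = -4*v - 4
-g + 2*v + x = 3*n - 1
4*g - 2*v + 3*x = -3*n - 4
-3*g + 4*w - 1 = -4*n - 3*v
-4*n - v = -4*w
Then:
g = -29/27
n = 2/27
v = -19/27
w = -11/108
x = -4/9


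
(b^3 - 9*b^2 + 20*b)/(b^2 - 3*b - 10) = b*(b - 4)/(b + 2)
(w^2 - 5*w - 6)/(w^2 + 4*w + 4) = (w^2 - 5*w - 6)/(w^2 + 4*w + 4)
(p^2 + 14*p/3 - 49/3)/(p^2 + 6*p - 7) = (p - 7/3)/(p - 1)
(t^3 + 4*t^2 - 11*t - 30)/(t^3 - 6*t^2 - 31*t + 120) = (t + 2)/(t - 8)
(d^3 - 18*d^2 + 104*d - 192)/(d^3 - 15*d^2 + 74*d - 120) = (d - 8)/(d - 5)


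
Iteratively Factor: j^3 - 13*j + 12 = (j - 3)*(j^2 + 3*j - 4) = (j - 3)*(j + 4)*(j - 1)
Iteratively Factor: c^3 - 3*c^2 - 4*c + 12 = (c + 2)*(c^2 - 5*c + 6) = (c - 2)*(c + 2)*(c - 3)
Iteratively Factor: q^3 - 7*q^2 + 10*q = (q - 5)*(q^2 - 2*q) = q*(q - 5)*(q - 2)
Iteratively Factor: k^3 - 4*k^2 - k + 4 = (k + 1)*(k^2 - 5*k + 4) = (k - 1)*(k + 1)*(k - 4)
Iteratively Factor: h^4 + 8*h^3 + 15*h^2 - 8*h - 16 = (h + 1)*(h^3 + 7*h^2 + 8*h - 16) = (h - 1)*(h + 1)*(h^2 + 8*h + 16) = (h - 1)*(h + 1)*(h + 4)*(h + 4)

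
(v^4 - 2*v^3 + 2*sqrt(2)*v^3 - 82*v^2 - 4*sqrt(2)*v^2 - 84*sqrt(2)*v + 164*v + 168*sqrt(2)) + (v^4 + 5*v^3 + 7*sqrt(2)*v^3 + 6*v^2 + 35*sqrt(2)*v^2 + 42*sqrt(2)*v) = 2*v^4 + 3*v^3 + 9*sqrt(2)*v^3 - 76*v^2 + 31*sqrt(2)*v^2 - 42*sqrt(2)*v + 164*v + 168*sqrt(2)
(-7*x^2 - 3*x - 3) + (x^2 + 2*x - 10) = -6*x^2 - x - 13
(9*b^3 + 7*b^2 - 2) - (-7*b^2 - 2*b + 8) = 9*b^3 + 14*b^2 + 2*b - 10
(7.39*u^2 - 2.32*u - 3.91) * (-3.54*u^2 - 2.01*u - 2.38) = -26.1606*u^4 - 6.6411*u^3 + 0.916400000000002*u^2 + 13.3807*u + 9.3058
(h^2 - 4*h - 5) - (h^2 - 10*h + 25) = 6*h - 30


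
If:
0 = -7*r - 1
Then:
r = -1/7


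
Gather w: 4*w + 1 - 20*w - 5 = -16*w - 4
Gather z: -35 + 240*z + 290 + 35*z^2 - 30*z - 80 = 35*z^2 + 210*z + 175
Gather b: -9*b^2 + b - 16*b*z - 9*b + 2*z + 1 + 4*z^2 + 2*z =-9*b^2 + b*(-16*z - 8) + 4*z^2 + 4*z + 1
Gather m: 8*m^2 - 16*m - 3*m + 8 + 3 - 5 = 8*m^2 - 19*m + 6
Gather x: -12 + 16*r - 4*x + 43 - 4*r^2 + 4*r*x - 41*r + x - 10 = -4*r^2 - 25*r + x*(4*r - 3) + 21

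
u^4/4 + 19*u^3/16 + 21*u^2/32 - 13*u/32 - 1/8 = (u/4 + 1)*(u - 1/2)*(u + 1/4)*(u + 1)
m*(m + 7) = m^2 + 7*m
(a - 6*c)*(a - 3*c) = a^2 - 9*a*c + 18*c^2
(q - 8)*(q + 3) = q^2 - 5*q - 24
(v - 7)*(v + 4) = v^2 - 3*v - 28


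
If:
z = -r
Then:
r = -z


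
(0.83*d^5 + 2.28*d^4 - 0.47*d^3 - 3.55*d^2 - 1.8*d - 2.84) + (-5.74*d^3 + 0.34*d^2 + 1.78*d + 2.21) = 0.83*d^5 + 2.28*d^4 - 6.21*d^3 - 3.21*d^2 - 0.02*d - 0.63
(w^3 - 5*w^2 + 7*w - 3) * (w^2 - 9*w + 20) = w^5 - 14*w^4 + 72*w^3 - 166*w^2 + 167*w - 60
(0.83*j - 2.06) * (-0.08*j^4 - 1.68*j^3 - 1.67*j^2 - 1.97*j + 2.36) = -0.0664*j^5 - 1.2296*j^4 + 2.0747*j^3 + 1.8051*j^2 + 6.017*j - 4.8616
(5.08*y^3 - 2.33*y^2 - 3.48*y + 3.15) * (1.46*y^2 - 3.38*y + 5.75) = 7.4168*y^5 - 20.5722*y^4 + 32.0046*y^3 + 2.9639*y^2 - 30.657*y + 18.1125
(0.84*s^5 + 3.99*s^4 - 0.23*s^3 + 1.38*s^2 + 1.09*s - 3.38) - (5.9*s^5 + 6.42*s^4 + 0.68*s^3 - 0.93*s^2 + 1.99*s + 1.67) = -5.06*s^5 - 2.43*s^4 - 0.91*s^3 + 2.31*s^2 - 0.9*s - 5.05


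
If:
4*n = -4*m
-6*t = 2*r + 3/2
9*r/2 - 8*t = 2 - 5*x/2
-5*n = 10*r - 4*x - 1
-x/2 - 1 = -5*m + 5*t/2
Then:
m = 347/7120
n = -347/7120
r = 165/2848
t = -767/2848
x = -473/2848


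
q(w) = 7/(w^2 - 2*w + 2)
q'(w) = 7*(2 - 2*w)/(w^2 - 2*w + 2)^2 = 14*(1 - w)/(w^2 - 2*w + 2)^2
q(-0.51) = 2.13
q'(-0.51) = 1.96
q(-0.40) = 2.36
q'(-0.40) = 2.24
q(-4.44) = 0.23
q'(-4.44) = 0.08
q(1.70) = 4.70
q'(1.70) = -4.41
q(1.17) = 6.80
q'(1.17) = -2.25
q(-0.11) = 3.14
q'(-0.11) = 3.12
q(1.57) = 5.28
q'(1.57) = -4.55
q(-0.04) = 3.36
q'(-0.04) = 3.36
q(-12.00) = 0.04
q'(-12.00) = 0.01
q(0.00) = 3.50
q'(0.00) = 3.50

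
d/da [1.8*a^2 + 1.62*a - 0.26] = 3.6*a + 1.62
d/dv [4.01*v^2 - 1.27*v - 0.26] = 8.02*v - 1.27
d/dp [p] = 1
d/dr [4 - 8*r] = -8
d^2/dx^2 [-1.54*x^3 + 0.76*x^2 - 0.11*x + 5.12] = 1.52 - 9.24*x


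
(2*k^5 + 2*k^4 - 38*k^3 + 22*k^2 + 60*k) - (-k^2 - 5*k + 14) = 2*k^5 + 2*k^4 - 38*k^3 + 23*k^2 + 65*k - 14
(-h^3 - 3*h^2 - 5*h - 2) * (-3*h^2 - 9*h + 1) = 3*h^5 + 18*h^4 + 41*h^3 + 48*h^2 + 13*h - 2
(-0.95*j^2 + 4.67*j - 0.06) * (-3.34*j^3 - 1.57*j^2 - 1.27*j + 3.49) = 3.173*j^5 - 14.1063*j^4 - 5.925*j^3 - 9.1522*j^2 + 16.3745*j - 0.2094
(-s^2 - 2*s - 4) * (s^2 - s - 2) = -s^4 - s^3 + 8*s + 8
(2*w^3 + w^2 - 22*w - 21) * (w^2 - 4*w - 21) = 2*w^5 - 7*w^4 - 68*w^3 + 46*w^2 + 546*w + 441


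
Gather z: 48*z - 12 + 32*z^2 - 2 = 32*z^2 + 48*z - 14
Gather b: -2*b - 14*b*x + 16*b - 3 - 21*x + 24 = b*(14 - 14*x) - 21*x + 21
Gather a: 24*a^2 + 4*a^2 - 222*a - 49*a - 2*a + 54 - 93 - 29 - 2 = 28*a^2 - 273*a - 70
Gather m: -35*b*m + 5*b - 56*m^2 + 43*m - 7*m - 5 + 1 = 5*b - 56*m^2 + m*(36 - 35*b) - 4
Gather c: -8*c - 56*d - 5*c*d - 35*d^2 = c*(-5*d - 8) - 35*d^2 - 56*d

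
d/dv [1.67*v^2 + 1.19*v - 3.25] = 3.34*v + 1.19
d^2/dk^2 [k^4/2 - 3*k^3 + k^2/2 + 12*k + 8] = 6*k^2 - 18*k + 1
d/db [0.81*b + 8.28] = 0.810000000000000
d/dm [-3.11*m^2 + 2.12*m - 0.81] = 2.12 - 6.22*m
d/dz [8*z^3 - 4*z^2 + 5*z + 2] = 24*z^2 - 8*z + 5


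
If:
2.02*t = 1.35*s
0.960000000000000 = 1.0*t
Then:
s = 1.44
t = 0.96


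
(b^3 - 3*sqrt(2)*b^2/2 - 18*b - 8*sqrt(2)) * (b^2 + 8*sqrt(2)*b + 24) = b^5 + 13*sqrt(2)*b^4/2 - 18*b^3 - 188*sqrt(2)*b^2 - 560*b - 192*sqrt(2)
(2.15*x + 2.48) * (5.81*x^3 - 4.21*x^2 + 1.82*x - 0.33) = 12.4915*x^4 + 5.3573*x^3 - 6.5278*x^2 + 3.8041*x - 0.8184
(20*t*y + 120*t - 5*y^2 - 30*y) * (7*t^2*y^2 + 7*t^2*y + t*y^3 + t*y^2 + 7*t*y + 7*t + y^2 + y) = 140*t^3*y^3 + 980*t^3*y^2 + 840*t^3*y - 15*t^2*y^4 - 105*t^2*y^3 + 50*t^2*y^2 + 980*t^2*y + 840*t^2 - 5*t*y^5 - 35*t*y^4 - 45*t*y^3 - 105*t*y^2 - 90*t*y - 5*y^4 - 35*y^3 - 30*y^2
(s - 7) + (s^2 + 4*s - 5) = s^2 + 5*s - 12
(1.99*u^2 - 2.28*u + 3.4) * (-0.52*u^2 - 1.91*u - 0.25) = -1.0348*u^4 - 2.6153*u^3 + 2.0893*u^2 - 5.924*u - 0.85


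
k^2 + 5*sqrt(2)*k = k*(k + 5*sqrt(2))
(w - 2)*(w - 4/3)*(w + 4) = w^3 + 2*w^2/3 - 32*w/3 + 32/3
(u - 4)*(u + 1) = u^2 - 3*u - 4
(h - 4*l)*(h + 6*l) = h^2 + 2*h*l - 24*l^2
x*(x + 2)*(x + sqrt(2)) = x^3 + sqrt(2)*x^2 + 2*x^2 + 2*sqrt(2)*x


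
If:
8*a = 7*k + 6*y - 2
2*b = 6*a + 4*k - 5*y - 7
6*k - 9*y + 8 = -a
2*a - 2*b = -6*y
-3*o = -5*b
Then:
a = 1561/55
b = 4276/55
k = 1024/55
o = 4276/33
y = 181/11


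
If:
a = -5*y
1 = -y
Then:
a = 5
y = -1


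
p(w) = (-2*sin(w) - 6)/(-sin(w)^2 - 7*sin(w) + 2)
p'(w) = (2*sin(w)*cos(w) + 7*cos(w))*(-2*sin(w) - 6)/(-sin(w)^2 - 7*sin(w) + 2)^2 - 2*cos(w)/(-sin(w)^2 - 7*sin(w) + 2) = 2*(-6*sin(w) + cos(w)^2 - 24)*cos(w)/(sin(w)^2 + 7*sin(w) - 2)^2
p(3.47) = -1.29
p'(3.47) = 2.32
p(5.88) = -1.14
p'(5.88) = -1.81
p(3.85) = -0.77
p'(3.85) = 0.79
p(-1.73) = -0.51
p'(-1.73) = 0.09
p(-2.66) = -1.01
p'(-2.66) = 1.43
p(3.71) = -0.90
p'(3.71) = 1.13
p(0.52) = 4.05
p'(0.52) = -15.30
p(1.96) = 1.47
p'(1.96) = 0.78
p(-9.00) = -1.10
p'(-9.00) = 1.70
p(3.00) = -6.33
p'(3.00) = 48.00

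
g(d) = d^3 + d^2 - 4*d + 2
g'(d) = 3*d^2 + 2*d - 4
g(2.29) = 10.09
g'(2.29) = 16.31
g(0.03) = 1.88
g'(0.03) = -3.94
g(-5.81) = -137.13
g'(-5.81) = 85.65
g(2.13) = 7.68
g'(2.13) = 13.87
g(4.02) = 67.05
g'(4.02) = 52.52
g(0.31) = 0.89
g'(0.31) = -3.09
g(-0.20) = 2.83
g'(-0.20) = -4.28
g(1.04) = 0.05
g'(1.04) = 1.32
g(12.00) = 1826.00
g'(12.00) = 452.00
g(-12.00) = -1534.00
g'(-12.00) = 404.00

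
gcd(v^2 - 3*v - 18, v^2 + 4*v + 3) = v + 3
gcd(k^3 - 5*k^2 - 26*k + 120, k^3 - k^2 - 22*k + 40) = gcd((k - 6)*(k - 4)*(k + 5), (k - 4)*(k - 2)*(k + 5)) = k^2 + k - 20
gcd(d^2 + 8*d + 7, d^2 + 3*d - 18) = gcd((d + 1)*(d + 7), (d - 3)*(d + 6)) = 1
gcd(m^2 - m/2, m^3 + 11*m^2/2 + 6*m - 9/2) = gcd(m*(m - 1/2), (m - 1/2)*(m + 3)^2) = m - 1/2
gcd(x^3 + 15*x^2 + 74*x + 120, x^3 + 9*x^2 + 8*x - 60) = x^2 + 11*x + 30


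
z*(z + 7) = z^2 + 7*z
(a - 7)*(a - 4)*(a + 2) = a^3 - 9*a^2 + 6*a + 56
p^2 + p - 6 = (p - 2)*(p + 3)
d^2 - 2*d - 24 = (d - 6)*(d + 4)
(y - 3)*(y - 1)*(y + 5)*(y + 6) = y^4 + 7*y^3 - 11*y^2 - 87*y + 90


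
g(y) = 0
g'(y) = 0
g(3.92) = 0.00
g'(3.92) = 0.00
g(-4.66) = 0.00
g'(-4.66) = 0.00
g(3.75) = 0.00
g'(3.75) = 0.00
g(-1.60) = 0.00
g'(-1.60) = 0.00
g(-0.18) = 0.00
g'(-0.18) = 0.00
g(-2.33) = 0.00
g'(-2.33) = 0.00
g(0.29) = 0.00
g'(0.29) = 0.00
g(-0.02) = 0.00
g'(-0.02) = 0.00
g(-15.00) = 0.00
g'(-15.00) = 0.00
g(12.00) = 0.00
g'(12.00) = 0.00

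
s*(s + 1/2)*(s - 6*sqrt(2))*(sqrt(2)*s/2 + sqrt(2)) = sqrt(2)*s^4/2 - 6*s^3 + 5*sqrt(2)*s^3/4 - 15*s^2 + sqrt(2)*s^2/2 - 6*s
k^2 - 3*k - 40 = (k - 8)*(k + 5)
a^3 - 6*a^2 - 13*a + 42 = (a - 7)*(a - 2)*(a + 3)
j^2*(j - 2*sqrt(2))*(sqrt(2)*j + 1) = sqrt(2)*j^4 - 3*j^3 - 2*sqrt(2)*j^2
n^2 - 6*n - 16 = (n - 8)*(n + 2)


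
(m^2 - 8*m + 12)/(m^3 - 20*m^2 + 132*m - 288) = (m - 2)/(m^2 - 14*m + 48)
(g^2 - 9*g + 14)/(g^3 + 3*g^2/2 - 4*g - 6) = 2*(g - 7)/(2*g^2 + 7*g + 6)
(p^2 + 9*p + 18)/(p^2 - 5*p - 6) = (p^2 + 9*p + 18)/(p^2 - 5*p - 6)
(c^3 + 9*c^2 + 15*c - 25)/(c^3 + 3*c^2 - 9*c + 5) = (c + 5)/(c - 1)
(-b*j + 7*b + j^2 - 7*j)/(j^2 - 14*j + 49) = (-b + j)/(j - 7)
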